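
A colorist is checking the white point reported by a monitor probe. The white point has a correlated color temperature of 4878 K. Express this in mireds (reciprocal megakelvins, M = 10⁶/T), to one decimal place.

205.0 mireds

M = 10⁶ / 4878 = 205.002 → 205.0 mireds.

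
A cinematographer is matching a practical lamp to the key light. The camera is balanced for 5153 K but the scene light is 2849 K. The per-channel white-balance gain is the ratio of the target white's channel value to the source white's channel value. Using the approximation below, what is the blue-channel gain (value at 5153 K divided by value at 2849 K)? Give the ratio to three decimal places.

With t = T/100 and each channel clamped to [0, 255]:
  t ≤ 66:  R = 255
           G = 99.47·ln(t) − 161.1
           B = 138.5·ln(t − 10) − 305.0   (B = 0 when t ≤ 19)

2.132

At 2849 K (t = 28.49):
  B = 138.5·ln(28.49 − 10) − 305.0 = 138.5·ln 18.49 − 305.0 = 138.5·2.9172 − 305.0 = 99.036.
At 5153 K (t = 51.53):
  B = 138.5·ln(51.53 − 10) − 305.0 = 138.5·ln 41.53 − 305.0 = 138.5·3.7264 − 305.0 = 211.109.
Gain = 211.109 / 99.036 = 2.1316 → 2.132.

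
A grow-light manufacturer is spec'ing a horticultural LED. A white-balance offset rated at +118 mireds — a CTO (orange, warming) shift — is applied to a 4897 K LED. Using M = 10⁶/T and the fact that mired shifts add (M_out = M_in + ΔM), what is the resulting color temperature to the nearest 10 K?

M_in = 10⁶/4897 = 204.21 mireds.
M_out = 204.21 + (+118) = 322.21 mireds.
T_out = 10⁶/322.21 = 3103.6 K → 3100 K.

3100 K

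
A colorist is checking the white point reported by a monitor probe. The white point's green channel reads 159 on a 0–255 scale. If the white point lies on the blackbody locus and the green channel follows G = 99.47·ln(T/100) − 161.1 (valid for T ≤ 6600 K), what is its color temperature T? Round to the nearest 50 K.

ln t = (159 + 161.1) / 99.47 = 3.2181.
t = e^3.2181 = 24.980.
T = 100·t = 2498 K → 2500 K to the nearest 50 K.

2500 K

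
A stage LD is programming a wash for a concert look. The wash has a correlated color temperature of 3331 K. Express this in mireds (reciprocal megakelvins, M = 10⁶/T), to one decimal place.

300.2 mireds

M = 10⁶ / 3331 = 300.210 → 300.2 mireds.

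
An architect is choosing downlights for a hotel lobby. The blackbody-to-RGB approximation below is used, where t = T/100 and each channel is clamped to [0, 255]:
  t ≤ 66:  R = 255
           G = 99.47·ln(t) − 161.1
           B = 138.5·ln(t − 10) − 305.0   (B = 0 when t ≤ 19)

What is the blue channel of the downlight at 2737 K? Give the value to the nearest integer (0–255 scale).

90

t = 2737/100 = 27.37; the t ≤ 66 branch applies.
B = 138.5·ln(27.37 − 10) − 305.0 = 138.5·ln 17.37 − 305.0 = 138.5·2.8547 − 305.0 = 90.382.
Rounded: 90.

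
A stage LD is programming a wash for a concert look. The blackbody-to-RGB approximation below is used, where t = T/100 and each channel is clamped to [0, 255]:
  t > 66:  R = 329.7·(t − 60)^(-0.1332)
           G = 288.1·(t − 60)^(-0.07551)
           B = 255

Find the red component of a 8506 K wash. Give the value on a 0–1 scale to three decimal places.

t = 8506/100 = 85.06; the t > 66 branch applies.
R = 329.7·(85.06 − 60)^(-0.1332) = 329.7·25.06^(-0.1332) = 329.7·0.65111 = 214.672.
On a 0–1 scale: 214.672/255 = 0.8418 → 0.842.

0.842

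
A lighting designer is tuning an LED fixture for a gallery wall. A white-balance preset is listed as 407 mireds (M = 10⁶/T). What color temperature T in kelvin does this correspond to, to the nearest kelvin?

T = 10⁶ / 407 = 2457.00 K → 2457 K.

2457 K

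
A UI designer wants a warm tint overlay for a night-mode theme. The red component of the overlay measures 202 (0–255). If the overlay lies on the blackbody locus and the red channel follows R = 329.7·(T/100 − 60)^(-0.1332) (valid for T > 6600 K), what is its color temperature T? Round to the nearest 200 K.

10000 K

(t − 60)^(-0.1332) = 202/329.7 = 0.61268.
t − 60 = 0.61268^(1/-0.1332) = 0.61268^(-7.508) = 39.569, so t = 99.569.
T = 100·t = 9957 K → 10000 K to the nearest 200 K.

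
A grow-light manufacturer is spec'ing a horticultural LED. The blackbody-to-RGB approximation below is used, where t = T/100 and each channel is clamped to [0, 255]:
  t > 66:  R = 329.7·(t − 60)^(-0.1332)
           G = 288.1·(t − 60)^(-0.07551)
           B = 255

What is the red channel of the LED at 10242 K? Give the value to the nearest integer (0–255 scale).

t = 10242/100 = 102.42; the t > 66 branch applies.
R = 329.7·(102.42 − 60)^(-0.1332) = 329.7·42.42^(-0.1332) = 329.7·0.60703 = 200.137.
Rounded: 200.

200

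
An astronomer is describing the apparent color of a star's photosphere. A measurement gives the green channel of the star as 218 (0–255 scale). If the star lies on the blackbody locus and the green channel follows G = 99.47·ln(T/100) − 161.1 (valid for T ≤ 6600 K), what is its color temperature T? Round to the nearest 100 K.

ln t = (218 + 161.1) / 99.47 = 3.8112.
t = e^3.8112 = 45.205.
T = 100·t = 4520 K → 4500 K to the nearest 100 K.

4500 K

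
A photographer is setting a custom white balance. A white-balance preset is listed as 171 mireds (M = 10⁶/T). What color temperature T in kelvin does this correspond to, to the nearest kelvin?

5848 K

T = 10⁶ / 171 = 5847.95 K → 5848 K.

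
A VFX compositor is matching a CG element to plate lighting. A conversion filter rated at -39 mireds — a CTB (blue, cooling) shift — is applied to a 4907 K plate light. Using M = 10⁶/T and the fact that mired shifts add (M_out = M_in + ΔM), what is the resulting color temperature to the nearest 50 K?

6050 K

M_in = 10⁶/4907 = 203.79 mireds.
M_out = 203.79 + (-39) = 164.79 mireds.
T_out = 10⁶/164.79 = 6068.3 K → 6050 K.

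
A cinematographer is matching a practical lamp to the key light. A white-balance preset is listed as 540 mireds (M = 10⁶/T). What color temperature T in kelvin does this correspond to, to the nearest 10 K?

T = 10⁶ / 540 = 1851.85 K → 1850 K.

1850 K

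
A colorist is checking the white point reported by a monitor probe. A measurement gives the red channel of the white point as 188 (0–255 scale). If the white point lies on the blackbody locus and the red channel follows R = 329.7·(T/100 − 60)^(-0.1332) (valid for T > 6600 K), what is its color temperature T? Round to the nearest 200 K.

12800 K

(t − 60)^(-0.1332) = 188/329.7 = 0.57022.
t − 60 = 0.57022^(1/-0.1332) = 0.57022^(-7.508) = 67.848, so t = 127.848.
T = 100·t = 12785 K → 12800 K to the nearest 200 K.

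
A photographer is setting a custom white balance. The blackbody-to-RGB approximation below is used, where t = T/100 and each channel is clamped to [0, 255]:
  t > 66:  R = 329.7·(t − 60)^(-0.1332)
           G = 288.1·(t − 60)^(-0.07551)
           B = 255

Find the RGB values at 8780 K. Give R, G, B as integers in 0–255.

t = 8780/100 = 87.8; the t > 66 branch applies.
R = 329.7·(87.8 − 60)^(-0.1332) = 329.7·27.8^(-0.1332) = 329.7·0.64217 = 211.725.
G = 288.1·(87.8 − 60)^(-0.07551) = 288.1·27.8^(-0.07551) = 288.1·0.77797 = 224.132.
B = 255 by definition for t > 66.
Rounded: (212, 224, 255).

R=212, G=224, B=255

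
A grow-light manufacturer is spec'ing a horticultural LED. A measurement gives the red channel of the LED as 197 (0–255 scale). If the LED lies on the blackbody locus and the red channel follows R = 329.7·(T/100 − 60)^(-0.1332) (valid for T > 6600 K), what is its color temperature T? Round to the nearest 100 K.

(t − 60)^(-0.1332) = 197/329.7 = 0.59751.
t − 60 = 0.59751^(1/-0.1332) = 0.59751^(-7.508) = 47.761, so t = 107.761.
T = 100·t = 10776 K → 10800 K to the nearest 100 K.

10800 K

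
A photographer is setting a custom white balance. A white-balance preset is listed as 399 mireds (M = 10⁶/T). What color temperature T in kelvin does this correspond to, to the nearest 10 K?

2510 K

T = 10⁶ / 399 = 2506.27 K → 2510 K.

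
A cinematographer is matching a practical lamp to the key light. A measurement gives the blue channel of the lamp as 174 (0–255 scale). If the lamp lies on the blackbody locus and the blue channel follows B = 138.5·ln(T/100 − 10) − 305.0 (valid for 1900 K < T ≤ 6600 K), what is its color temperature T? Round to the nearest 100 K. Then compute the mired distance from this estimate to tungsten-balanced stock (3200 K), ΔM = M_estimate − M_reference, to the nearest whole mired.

ln(t − 10) = (174 + 305.0) / 138.5 = 3.4585.
t − 10 = e^3.4585 = 31.769, so t = 41.769.
T = 100·t = 4177 K → 4200 K to the nearest 100 K.
M_estimate = 10⁶/4200 = 238.10; M_reference = 10⁶/3200 = 312.50.
ΔM = 238.10 − 312.50 = -74.40 → -74 mireds.

-74 mireds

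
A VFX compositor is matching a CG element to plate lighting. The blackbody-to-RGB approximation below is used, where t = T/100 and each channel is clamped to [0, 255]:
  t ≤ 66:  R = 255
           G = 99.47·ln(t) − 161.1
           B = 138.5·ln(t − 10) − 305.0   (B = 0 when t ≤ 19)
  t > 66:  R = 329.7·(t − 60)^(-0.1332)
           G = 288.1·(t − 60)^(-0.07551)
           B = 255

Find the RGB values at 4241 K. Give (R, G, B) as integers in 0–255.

(255, 212, 177)

t = 4241/100 = 42.41; the t ≤ 66 branch applies.
R = 255 by definition for t ≤ 66.
G = 99.47·ln 42.41 − 161.1 = 99.47·3.7474 − 161.1 = 211.652.
B = 138.5·ln(42.41 − 10) − 305.0 = 138.5·ln 32.41 − 305.0 = 138.5·3.4785 − 305.0 = 176.768.
Rounded: (255, 212, 177).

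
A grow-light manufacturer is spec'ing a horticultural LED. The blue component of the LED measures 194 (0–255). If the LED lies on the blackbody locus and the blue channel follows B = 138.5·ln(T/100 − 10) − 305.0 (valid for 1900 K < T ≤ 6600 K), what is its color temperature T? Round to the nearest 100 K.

ln(t − 10) = (194 + 305.0) / 138.5 = 3.6029.
t − 10 = e^3.6029 = 36.704, so t = 46.704.
T = 100·t = 4670 K → 4700 K to the nearest 100 K.

4700 K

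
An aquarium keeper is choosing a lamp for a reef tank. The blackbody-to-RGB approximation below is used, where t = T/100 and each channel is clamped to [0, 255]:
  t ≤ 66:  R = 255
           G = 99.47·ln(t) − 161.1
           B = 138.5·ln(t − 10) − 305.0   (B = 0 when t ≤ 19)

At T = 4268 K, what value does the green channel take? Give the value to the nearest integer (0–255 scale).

212

t = 4268/100 = 42.68; the t ≤ 66 branch applies.
G = 99.47·ln 42.68 − 161.1 = 99.47·3.7537 − 161.1 = 212.284.
Rounded: 212.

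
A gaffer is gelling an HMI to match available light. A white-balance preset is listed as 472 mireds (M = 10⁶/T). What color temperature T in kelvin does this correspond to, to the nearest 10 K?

T = 10⁶ / 472 = 2118.64 K → 2120 K.

2120 K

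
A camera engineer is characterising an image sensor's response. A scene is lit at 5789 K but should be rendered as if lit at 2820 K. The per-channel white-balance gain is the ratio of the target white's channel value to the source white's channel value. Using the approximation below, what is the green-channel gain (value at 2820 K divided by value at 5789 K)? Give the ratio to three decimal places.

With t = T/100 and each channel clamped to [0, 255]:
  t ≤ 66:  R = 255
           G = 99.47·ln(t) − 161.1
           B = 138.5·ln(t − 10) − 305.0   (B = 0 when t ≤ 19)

0.705

At 5789 K (t = 57.89):
  G = 99.47·ln 57.89 − 161.1 = 99.47·4.0585 − 161.1 = 242.603.
At 2820 K (t = 28.2):
  G = 99.47·ln 28.2 − 161.1 = 99.47·3.3393 − 161.1 = 171.062.
Gain = 171.062 / 242.603 = 0.7051 → 0.705.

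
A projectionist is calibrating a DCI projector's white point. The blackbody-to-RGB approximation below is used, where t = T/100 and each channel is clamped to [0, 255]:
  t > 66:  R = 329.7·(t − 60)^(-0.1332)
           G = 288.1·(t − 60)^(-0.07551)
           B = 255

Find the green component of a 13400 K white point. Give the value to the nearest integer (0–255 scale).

t = 13400/100 = 134; the t > 66 branch applies.
G = 288.1·(134 − 60)^(-0.07551) = 288.1·74^(-0.07551) = 288.1·0.72253 = 208.160.
Rounded: 208.

208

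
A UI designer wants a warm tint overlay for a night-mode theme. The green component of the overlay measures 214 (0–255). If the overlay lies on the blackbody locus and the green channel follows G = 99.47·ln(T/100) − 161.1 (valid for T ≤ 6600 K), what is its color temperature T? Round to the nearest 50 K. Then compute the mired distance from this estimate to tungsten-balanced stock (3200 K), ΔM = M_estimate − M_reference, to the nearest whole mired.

-83 mireds

ln t = (214 + 161.1) / 99.47 = 3.7710.
t = e^3.7710 = 43.423.
T = 100·t = 4342 K → 4350 K to the nearest 50 K.
M_estimate = 10⁶/4350 = 229.89; M_reference = 10⁶/3200 = 312.50.
ΔM = 229.89 − 312.50 = -82.61 → -83 mireds.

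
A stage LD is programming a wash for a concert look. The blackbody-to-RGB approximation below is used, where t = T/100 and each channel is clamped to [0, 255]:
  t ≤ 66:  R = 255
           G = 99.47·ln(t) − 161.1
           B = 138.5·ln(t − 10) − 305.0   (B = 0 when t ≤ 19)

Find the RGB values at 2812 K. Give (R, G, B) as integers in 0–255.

(255, 171, 96)

t = 2812/100 = 28.12; the t ≤ 66 branch applies.
R = 255 by definition for t ≤ 66.
G = 99.47·ln 28.12 − 161.1 = 99.47·3.3365 − 161.1 = 170.780.
B = 138.5·ln(28.12 − 10) − 305.0 = 138.5·ln 18.12 − 305.0 = 138.5·2.8970 − 305.0 = 96.237.
Rounded: (255, 171, 96).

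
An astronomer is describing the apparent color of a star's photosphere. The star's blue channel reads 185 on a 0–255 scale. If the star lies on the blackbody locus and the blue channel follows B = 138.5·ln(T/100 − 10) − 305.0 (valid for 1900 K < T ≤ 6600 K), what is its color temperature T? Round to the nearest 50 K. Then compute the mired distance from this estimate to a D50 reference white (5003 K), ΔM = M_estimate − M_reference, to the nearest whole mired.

+25 mireds

ln(t − 10) = (185 + 305.0) / 138.5 = 3.5379.
t − 10 = e^3.5379 = 34.395, so t = 44.395.
T = 100·t = 4439 K → 4450 K to the nearest 50 K.
M_estimate = 10⁶/4450 = 224.72; M_reference = 10⁶/5003 = 199.88.
ΔM = 224.72 − 199.88 = 24.84 → +25 mireds.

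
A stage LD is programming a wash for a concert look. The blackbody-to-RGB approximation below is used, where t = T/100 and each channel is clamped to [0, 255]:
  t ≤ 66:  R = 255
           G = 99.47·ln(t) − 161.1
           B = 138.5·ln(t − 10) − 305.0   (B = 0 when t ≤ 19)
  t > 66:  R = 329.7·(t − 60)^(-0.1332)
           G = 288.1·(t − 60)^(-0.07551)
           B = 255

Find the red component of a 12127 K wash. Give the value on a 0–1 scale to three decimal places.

0.747

t = 12127/100 = 121.27; the t > 66 branch applies.
R = 329.7·(121.27 − 60)^(-0.1332) = 329.7·61.27^(-0.1332) = 329.7·0.57801 = 190.571.
On a 0–1 scale: 190.571/255 = 0.7473 → 0.747.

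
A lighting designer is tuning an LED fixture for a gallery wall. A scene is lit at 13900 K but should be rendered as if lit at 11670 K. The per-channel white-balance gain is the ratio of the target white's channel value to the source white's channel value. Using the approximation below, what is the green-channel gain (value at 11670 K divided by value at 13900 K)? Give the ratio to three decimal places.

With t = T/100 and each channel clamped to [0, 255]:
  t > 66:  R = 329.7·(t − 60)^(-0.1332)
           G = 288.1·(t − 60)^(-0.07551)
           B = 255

At 13900 K (t = 139):
  G = 288.1·(139 − 60)^(-0.07551) = 288.1·79^(-0.07551) = 288.1·0.71897 = 207.135.
At 11670 K (t = 116.7):
  G = 288.1·(116.7 − 60)^(-0.07551) = 288.1·56.7^(-0.07551) = 288.1·0.73720 = 212.388.
Gain = 212.388 / 207.135 = 1.0254 → 1.025.

1.025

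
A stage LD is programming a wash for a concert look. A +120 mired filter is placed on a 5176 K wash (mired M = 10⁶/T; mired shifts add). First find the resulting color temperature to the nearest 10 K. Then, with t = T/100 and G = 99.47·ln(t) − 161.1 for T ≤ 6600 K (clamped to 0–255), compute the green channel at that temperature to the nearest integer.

183

M_in = 10⁶/5176 = 193.20; M_out = 193.20 + (+120) = 313.20.
T_out = 10⁶/313.20 = 3192.9 K → 3190 K; t = 31.9.
G = 99.47·ln 31.9 − 161.1 = 99.47·3.4626 − 161.1 = 183.325.
Rounded: 183.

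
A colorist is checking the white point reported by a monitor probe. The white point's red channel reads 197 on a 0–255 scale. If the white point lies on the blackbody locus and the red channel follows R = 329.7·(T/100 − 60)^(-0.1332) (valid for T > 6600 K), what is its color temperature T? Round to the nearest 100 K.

10800 K

(t − 60)^(-0.1332) = 197/329.7 = 0.59751.
t − 60 = 0.59751^(1/-0.1332) = 0.59751^(-7.508) = 47.761, so t = 107.761.
T = 100·t = 10776 K → 10800 K to the nearest 100 K.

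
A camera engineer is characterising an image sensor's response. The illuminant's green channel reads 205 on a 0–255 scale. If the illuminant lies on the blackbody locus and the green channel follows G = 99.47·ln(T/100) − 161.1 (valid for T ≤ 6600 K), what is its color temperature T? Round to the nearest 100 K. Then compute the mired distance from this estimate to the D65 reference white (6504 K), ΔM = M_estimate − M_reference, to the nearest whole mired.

+96 mireds

ln t = (205 + 161.1) / 99.47 = 3.6805.
t = e^3.6805 = 39.666.
T = 100·t = 3967 K → 4000 K to the nearest 100 K.
M_estimate = 10⁶/4000 = 250.00; M_reference = 10⁶/6504 = 153.75.
ΔM = 250.00 − 153.75 = 96.25 → +96 mireds.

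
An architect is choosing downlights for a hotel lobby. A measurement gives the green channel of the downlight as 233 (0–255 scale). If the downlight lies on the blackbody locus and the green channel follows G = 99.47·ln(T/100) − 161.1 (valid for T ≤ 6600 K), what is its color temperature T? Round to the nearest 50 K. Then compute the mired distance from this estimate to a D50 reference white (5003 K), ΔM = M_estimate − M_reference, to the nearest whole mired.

-9 mireds

ln t = (233 + 161.1) / 99.47 = 3.9620.
t = e^3.9620 = 52.562.
T = 100·t = 5256 K → 5250 K to the nearest 50 K.
M_estimate = 10⁶/5250 = 190.48; M_reference = 10⁶/5003 = 199.88.
ΔM = 190.48 − 199.88 = -9.40 → -9 mireds.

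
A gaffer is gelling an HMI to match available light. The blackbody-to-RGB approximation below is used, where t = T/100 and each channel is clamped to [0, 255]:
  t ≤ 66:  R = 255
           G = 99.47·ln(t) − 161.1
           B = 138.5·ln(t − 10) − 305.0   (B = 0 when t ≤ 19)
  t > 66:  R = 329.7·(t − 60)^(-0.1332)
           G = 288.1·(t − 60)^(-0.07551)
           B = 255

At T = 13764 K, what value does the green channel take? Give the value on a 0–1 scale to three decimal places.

0.813

t = 13764/100 = 137.64; the t > 66 branch applies.
G = 288.1·(137.64 − 60)^(-0.07551) = 288.1·77.64^(-0.07551) = 288.1·0.71991 = 207.407.
On a 0–1 scale: 207.407/255 = 0.8134 → 0.813.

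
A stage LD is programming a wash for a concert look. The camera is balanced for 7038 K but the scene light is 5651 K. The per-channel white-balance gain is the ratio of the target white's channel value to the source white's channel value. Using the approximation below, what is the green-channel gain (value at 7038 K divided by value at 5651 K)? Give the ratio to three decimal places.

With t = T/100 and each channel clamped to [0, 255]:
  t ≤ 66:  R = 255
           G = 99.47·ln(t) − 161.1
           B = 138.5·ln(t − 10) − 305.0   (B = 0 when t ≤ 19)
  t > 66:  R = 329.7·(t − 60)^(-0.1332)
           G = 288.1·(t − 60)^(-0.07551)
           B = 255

At 5651 K (t = 56.51):
  G = 99.47·ln 56.51 − 161.1 = 99.47·4.0344 − 161.1 = 240.204.
At 7038 K (t = 70.38):
  G = 288.1·(70.38 − 60)^(-0.07551) = 288.1·10.38^(-0.07551) = 288.1·0.83804 = 241.441.
Gain = 241.441 / 240.204 = 1.0051 → 1.005.

1.005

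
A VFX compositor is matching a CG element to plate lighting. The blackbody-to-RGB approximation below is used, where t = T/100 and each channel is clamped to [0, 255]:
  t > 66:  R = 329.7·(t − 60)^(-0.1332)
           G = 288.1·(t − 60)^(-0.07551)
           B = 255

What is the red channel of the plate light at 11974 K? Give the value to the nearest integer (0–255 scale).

t = 11974/100 = 119.74; the t > 66 branch applies.
R = 329.7·(119.74 − 60)^(-0.1332) = 329.7·59.74^(-0.1332) = 329.7·0.57996 = 191.214.
Rounded: 191.

191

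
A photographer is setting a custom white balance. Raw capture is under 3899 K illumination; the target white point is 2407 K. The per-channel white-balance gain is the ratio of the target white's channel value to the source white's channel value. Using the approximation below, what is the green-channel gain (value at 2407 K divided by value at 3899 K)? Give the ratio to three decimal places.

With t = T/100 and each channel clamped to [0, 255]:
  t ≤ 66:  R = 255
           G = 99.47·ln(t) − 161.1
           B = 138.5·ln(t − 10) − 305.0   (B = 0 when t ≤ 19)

At 3899 K (t = 38.99):
  G = 99.47·ln 38.99 − 161.1 = 99.47·3.6633 − 161.1 = 203.289.
At 2407 K (t = 24.07):
  G = 99.47·ln 24.07 − 161.1 = 99.47·3.1810 − 161.1 = 155.311.
Gain = 155.311 / 203.289 = 0.7640 → 0.764.

0.764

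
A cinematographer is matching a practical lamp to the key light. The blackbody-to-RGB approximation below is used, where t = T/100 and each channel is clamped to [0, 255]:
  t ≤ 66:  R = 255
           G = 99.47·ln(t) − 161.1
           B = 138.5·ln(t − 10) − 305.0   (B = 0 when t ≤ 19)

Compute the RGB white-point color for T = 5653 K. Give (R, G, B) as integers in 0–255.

(255, 240, 227)

t = 5653/100 = 56.53; the t ≤ 66 branch applies.
R = 255 by definition for t ≤ 66.
G = 99.47·ln 56.53 − 161.1 = 99.47·4.0348 − 161.1 = 240.239.
B = 138.5·ln(56.53 − 10) − 305.0 = 138.5·ln 46.53 − 305.0 = 138.5·3.8401 − 305.0 = 226.853.
Rounded: (255, 240, 227).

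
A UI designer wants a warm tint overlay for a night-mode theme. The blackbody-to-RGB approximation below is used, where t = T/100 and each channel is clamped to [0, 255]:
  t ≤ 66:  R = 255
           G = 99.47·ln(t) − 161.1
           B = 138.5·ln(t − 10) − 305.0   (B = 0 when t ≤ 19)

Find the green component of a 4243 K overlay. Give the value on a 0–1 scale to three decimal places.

0.830

t = 4243/100 = 42.43; the t ≤ 66 branch applies.
G = 99.47·ln 42.43 − 161.1 = 99.47·3.7479 − 161.1 = 211.699.
On a 0–1 scale: 211.699/255 = 0.8302 → 0.830.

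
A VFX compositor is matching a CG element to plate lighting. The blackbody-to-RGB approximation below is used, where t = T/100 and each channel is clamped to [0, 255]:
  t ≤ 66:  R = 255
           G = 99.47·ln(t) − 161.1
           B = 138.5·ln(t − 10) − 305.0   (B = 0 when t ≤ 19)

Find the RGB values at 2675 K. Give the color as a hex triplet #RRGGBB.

#FFA655

t = 2675/100 = 26.75; the t ≤ 66 branch applies.
R = 255 by definition for t ≤ 66.
G = 99.47·ln 26.75 − 161.1 = 99.47·3.2865 − 161.1 = 165.812.
B = 138.5·ln(26.75 − 10) − 305.0 = 138.5·ln 16.75 − 305.0 = 138.5·2.8184 − 305.0 = 85.348.
Rounded: (255, 166, 85).
In hex: #FFA655.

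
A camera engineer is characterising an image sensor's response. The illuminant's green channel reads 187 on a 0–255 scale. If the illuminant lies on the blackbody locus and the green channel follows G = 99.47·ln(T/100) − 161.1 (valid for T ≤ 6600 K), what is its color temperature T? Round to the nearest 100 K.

3300 K

ln t = (187 + 161.1) / 99.47 = 3.4995.
t = e^3.4995 = 33.100.
T = 100·t = 3310 K → 3300 K to the nearest 100 K.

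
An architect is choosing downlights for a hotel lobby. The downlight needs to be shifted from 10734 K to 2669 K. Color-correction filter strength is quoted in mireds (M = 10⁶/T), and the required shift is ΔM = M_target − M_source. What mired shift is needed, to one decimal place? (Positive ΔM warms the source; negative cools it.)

+281.5 mireds

M_source = 10⁶/10734 = 93.162; M_target = 10⁶/2669 = 374.672.
ΔM = 374.672 − 93.162 = 281.510 → +281.5 mireds, a warming shift.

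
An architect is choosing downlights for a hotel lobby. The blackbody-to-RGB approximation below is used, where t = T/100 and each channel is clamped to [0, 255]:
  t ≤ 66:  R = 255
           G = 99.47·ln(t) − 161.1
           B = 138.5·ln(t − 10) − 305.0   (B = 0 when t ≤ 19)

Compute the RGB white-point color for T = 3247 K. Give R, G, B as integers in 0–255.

t = 3247/100 = 32.47; the t ≤ 66 branch applies.
R = 255 by definition for t ≤ 66.
G = 99.47·ln 32.47 − 161.1 = 99.47·3.4803 − 161.1 = 185.087.
B = 138.5·ln(32.47 − 10) − 305.0 = 138.5·ln 22.47 − 305.0 = 138.5·3.1122 − 305.0 = 126.037.
Rounded: (255, 185, 126).

R=255, G=185, B=126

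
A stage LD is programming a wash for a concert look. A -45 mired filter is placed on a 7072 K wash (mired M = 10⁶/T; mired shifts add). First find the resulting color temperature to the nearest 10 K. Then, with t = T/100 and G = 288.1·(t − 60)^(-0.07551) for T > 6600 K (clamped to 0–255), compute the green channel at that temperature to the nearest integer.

217

M_in = 10⁶/7072 = 141.40; M_out = 141.40 + (-45) = 96.40.
T_out = 10⁶/96.40 = 10373.2 K → 10370 K; t = 103.7.
G = 288.1·(103.7 − 60)^(-0.07551) = 288.1·43.7^(-0.07551) = 288.1·0.75184 = 216.606.
Rounded: 217.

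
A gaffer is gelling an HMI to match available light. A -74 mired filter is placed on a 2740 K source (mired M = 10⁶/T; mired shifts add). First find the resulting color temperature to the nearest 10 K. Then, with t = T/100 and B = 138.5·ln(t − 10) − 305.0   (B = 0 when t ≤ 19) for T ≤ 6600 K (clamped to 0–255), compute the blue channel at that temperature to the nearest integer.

137

M_in = 10⁶/2740 = 364.96; M_out = 364.96 + (-74) = 290.96.
T_out = 10⁶/290.96 = 3436.9 K → 3440 K; t = 34.4.
B = 138.5·ln(34.4 − 10) − 305.0 = 138.5·ln 24.4 − 305.0 = 138.5·3.1946 − 305.0 = 137.450.
Rounded: 137.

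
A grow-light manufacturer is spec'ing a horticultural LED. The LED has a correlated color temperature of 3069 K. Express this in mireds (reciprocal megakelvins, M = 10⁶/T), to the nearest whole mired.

326 mireds

M = 10⁶ / 3069 = 325.839 → 326 mireds.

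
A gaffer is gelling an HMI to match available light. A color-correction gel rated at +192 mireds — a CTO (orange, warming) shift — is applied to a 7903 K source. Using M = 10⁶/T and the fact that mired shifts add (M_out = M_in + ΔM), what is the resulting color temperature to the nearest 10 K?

M_in = 10⁶/7903 = 126.53 mireds.
M_out = 126.53 + (+192) = 318.53 mireds.
T_out = 10⁶/318.53 = 3139.4 K → 3140 K.

3140 K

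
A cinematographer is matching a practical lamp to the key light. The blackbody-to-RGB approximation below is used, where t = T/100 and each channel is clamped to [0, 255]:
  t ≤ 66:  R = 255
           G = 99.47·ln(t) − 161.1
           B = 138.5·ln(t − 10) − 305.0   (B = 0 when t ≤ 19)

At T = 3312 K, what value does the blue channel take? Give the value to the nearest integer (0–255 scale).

t = 3312/100 = 33.12; the t ≤ 66 branch applies.
B = 138.5·ln(33.12 − 10) − 305.0 = 138.5·ln 23.12 − 305.0 = 138.5·3.1407 − 305.0 = 129.987.
Rounded: 130.

130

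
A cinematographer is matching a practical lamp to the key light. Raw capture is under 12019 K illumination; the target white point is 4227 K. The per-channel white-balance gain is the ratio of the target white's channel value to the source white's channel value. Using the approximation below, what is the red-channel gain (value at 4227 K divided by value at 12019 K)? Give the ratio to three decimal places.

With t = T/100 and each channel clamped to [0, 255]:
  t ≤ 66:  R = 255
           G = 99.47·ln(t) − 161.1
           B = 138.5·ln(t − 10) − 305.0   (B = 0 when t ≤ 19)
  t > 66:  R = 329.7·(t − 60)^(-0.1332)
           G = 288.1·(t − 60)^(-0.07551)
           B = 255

At 12019 K (t = 120.19):
  R = 329.7·(120.19 − 60)^(-0.1332) = 329.7·60.19^(-0.1332) = 329.7·0.57939 = 191.023.
At 4227 K (t = 42.27):
  R = 255 by definition for t ≤ 66.
Gain = 255.000 / 191.023 = 1.3349 → 1.335.

1.335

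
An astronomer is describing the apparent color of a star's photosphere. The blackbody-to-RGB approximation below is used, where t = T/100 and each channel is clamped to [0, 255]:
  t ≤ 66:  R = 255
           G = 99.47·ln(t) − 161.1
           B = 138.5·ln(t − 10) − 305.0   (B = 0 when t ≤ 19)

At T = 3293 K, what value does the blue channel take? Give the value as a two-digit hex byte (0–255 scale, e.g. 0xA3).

0x81

t = 3293/100 = 32.93; the t ≤ 66 branch applies.
B = 138.5·ln(32.93 − 10) − 305.0 = 138.5·ln 22.93 − 305.0 = 138.5·3.1324 − 305.0 = 128.844.
Rounded: 129; in hex, 0x81.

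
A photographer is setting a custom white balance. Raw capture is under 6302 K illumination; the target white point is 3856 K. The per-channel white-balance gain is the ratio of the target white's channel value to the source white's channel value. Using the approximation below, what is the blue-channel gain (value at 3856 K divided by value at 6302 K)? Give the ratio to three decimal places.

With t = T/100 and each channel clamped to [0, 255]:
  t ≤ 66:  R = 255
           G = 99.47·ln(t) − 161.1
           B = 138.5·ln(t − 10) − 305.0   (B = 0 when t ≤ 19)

0.650

At 6302 K (t = 63.02):
  B = 138.5·ln(63.02 − 10) − 305.0 = 138.5·ln 53.02 − 305.0 = 138.5·3.9707 − 305.0 = 244.938.
At 3856 K (t = 38.56):
  B = 138.5·ln(38.56 − 10) − 305.0 = 138.5·ln 28.56 − 305.0 = 138.5·3.3520 − 305.0 = 159.253.
Gain = 159.253 / 244.938 = 0.6502 → 0.650.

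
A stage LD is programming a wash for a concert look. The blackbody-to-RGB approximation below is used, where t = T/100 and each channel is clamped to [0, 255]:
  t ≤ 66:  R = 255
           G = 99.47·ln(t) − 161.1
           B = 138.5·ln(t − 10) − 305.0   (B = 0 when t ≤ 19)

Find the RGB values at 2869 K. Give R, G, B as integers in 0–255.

R=255, G=173, B=101

t = 2869/100 = 28.69; the t ≤ 66 branch applies.
R = 255 by definition for t ≤ 66.
G = 99.47·ln 28.69 − 161.1 = 99.47·3.3565 − 161.1 = 172.776.
B = 138.5·ln(28.69 − 10) − 305.0 = 138.5·ln 18.69 − 305.0 = 138.5·2.9280 − 305.0 = 100.526.
Rounded: (255, 173, 101).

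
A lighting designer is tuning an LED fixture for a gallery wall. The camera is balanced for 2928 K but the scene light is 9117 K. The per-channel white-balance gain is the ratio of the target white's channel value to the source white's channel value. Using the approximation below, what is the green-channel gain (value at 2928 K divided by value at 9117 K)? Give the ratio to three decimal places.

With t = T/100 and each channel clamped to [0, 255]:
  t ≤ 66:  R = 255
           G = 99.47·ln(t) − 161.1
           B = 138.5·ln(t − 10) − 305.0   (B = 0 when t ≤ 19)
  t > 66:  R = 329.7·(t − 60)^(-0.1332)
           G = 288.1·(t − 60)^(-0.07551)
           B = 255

0.787

At 9117 K (t = 91.17):
  G = 288.1·(91.17 − 60)^(-0.07551) = 288.1·31.17^(-0.07551) = 288.1·0.77127 = 222.204.
At 2928 K (t = 29.28):
  G = 99.47·ln 29.28 − 161.1 = 99.47·3.3769 − 161.1 = 174.801.
Gain = 174.801 / 222.204 = 0.7867 → 0.787.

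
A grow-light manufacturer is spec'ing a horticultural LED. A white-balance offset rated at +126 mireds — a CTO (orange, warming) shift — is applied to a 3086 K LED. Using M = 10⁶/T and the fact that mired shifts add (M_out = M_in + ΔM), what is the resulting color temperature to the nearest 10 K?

M_in = 10⁶/3086 = 324.04 mireds.
M_out = 324.04 + (+126) = 450.04 mireds.
T_out = 10⁶/450.04 = 2222.0 K → 2220 K.

2220 K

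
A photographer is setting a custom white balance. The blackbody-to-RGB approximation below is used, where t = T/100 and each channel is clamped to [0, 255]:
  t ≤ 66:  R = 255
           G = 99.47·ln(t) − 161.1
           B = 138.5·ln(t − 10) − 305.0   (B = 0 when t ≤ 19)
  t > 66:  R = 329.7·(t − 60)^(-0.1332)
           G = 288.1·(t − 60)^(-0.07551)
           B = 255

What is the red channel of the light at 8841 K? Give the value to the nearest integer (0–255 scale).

211

t = 8841/100 = 88.41; the t > 66 branch applies.
R = 329.7·(88.41 − 60)^(-0.1332) = 329.7·28.41^(-0.1332) = 329.7·0.64032 = 211.114.
Rounded: 211.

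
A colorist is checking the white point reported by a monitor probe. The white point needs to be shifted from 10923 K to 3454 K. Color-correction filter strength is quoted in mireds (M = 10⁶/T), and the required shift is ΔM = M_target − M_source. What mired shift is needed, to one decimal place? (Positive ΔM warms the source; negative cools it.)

M_source = 10⁶/10923 = 91.550; M_target = 10⁶/3454 = 289.519.
ΔM = 289.519 − 91.550 = 197.969 → +198.0 mireds, a warming shift.

+198.0 mireds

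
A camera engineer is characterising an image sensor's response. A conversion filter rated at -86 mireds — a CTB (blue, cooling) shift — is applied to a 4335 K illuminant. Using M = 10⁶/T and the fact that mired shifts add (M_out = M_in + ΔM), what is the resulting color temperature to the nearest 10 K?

M_in = 10⁶/4335 = 230.68 mireds.
M_out = 230.68 + (-86) = 144.68 mireds.
T_out = 10⁶/144.68 = 6911.8 K → 6910 K.

6910 K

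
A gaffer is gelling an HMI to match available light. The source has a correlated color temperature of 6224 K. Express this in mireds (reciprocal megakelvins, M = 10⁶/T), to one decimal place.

160.7 mireds

M = 10⁶ / 6224 = 160.668 → 160.7 mireds.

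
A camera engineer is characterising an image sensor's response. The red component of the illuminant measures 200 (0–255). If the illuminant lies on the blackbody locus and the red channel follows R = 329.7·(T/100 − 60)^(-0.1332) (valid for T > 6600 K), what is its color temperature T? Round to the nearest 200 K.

10200 K

(t − 60)^(-0.1332) = 200/329.7 = 0.60661.
t − 60 = 0.60661^(1/-0.1332) = 0.60661^(-7.508) = 42.638, so t = 102.638.
T = 100·t = 10264 K → 10200 K to the nearest 200 K.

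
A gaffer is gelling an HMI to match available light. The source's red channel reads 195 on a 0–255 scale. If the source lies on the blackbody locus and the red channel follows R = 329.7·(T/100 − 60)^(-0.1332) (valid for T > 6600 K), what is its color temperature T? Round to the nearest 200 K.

(t − 60)^(-0.1332) = 195/329.7 = 0.59145.
t − 60 = 0.59145^(1/-0.1332) = 0.59145^(-7.508) = 51.564, so t = 111.564.
T = 100·t = 11156 K → 11200 K to the nearest 200 K.

11200 K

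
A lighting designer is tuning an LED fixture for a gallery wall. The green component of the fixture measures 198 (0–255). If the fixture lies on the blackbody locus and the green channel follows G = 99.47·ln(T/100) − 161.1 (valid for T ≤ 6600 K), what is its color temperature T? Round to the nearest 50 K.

ln t = (198 + 161.1) / 99.47 = 3.6101.
t = e^3.6101 = 36.971.
T = 100·t = 3697 K → 3700 K to the nearest 50 K.

3700 K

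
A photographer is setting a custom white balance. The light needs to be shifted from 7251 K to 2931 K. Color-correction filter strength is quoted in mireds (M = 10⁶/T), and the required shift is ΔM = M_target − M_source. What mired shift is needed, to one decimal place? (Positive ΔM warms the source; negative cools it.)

M_source = 10⁶/7251 = 137.912; M_target = 10⁶/2931 = 341.180.
ΔM = 341.180 − 137.912 = 203.268 → +203.3 mireds, a warming shift.

+203.3 mireds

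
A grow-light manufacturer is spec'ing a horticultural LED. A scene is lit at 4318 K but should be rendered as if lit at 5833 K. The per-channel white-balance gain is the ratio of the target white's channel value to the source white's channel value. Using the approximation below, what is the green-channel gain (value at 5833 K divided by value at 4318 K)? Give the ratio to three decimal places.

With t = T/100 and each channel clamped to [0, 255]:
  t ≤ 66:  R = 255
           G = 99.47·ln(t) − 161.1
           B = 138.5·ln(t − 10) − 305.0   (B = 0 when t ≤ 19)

1.140

At 4318 K (t = 43.18):
  G = 99.47·ln 43.18 − 161.1 = 99.47·3.7654 − 161.1 = 213.442.
At 5833 K (t = 58.33):
  G = 99.47·ln 58.33 − 161.1 = 99.47·4.0661 − 161.1 = 243.357.
Gain = 243.357 / 213.442 = 1.1402 → 1.140.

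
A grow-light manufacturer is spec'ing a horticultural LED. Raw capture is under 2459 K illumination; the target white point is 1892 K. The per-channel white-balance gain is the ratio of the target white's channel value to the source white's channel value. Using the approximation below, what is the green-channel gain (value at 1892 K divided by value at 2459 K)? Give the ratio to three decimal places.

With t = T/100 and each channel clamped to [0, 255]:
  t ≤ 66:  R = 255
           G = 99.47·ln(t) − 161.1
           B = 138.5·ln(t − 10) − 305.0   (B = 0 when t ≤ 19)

At 2459 K (t = 24.59):
  G = 99.47·ln 24.59 − 161.1 = 99.47·3.2023 − 161.1 = 157.437.
At 1892 K (t = 18.92):
  G = 99.47·ln 18.92 − 161.1 = 99.47·2.9402 − 161.1 = 131.364.
Gain = 131.364 / 157.437 = 0.8344 → 0.834.

0.834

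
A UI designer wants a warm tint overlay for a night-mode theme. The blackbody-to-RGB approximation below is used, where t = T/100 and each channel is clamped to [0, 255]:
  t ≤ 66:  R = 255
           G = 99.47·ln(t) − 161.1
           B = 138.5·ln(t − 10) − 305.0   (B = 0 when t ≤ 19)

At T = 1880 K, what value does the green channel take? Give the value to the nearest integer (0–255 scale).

131

t = 1880/100 = 18.8; the t ≤ 66 branch applies.
G = 99.47·ln 18.8 − 161.1 = 99.47·2.9339 − 161.1 = 130.731.
Rounded: 131.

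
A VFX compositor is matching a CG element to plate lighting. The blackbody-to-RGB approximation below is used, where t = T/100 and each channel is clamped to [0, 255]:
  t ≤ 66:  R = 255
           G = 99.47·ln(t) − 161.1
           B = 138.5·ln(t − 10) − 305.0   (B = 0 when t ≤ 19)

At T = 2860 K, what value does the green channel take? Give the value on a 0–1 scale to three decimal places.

0.676

t = 2860/100 = 28.6; the t ≤ 66 branch applies.
G = 99.47·ln 28.6 − 161.1 = 99.47·3.3534 − 161.1 = 172.463.
On a 0–1 scale: 172.463/255 = 0.6763 → 0.676.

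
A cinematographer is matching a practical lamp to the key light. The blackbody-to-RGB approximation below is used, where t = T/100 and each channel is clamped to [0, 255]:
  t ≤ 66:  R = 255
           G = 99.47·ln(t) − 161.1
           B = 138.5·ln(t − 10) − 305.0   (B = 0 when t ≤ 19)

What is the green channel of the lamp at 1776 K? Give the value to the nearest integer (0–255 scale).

125

t = 1776/100 = 17.76; the t ≤ 66 branch applies.
G = 99.47·ln 17.76 − 161.1 = 99.47·2.8769 − 161.1 = 125.070.
Rounded: 125.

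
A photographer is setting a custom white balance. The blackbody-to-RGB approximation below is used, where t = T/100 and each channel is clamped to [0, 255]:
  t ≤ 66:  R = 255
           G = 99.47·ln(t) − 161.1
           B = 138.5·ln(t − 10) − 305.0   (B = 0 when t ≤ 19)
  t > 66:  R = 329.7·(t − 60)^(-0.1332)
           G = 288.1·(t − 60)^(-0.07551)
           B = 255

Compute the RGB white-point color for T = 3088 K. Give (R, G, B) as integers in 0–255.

(255, 180, 116)

t = 3088/100 = 30.88; the t ≤ 66 branch applies.
R = 255 by definition for t ≤ 66.
G = 99.47·ln 30.88 − 161.1 = 99.47·3.4301 − 161.1 = 180.093.
B = 138.5·ln(30.88 − 10) − 305.0 = 138.5·ln 20.88 − 305.0 = 138.5·3.0388 − 305.0 = 115.873.
Rounded: (255, 180, 116).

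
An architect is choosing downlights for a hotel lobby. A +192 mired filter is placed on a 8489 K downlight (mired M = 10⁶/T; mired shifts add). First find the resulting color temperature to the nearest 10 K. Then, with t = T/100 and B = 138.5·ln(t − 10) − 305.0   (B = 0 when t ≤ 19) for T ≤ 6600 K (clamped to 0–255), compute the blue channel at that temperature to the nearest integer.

125

M_in = 10⁶/8489 = 117.80; M_out = 117.80 + (+192) = 309.80.
T_out = 10⁶/309.80 = 3227.9 K → 3230 K; t = 32.3.
B = 138.5·ln(32.3 − 10) − 305.0 = 138.5·ln 22.3 − 305.0 = 138.5·3.1046 − 305.0 = 124.985.
Rounded: 125.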